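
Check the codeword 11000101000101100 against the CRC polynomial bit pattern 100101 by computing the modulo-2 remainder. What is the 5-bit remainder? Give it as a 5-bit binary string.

Modulo-2 division of 11000101000101100 by 100101:
  pos 0: 110001 XOR 100101 = 010100
  pos 1: 101000 XOR 100101 = 001101
  pos 3: 110110 XOR 100101 = 010011
  pos 4: 100110 XOR 100101 = 000011
  pos 8: 110101 XOR 100101 = 010000
  pos 9: 100001 XOR 100101 = 000100
Remainder = 10000 (nonzero — an error is detected).

10000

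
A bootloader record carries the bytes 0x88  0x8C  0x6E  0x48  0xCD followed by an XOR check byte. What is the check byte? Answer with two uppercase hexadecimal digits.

EF

XOR the bytes together:
  start with 0x88
  0x88 ⊕ 0x8C = 0x04
  0x04 ⊕ 0x6E = 0x6A
  0x6A ⊕ 0x48 = 0x22
  0x22 ⊕ 0xCD = 0xEF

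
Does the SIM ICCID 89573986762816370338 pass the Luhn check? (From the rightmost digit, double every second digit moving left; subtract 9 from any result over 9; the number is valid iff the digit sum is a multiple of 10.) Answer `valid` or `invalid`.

From the right, keep odd positions and double even positions (subtract 9 from any doubled value over 9):
  doubled (positions 2,4,...): 6 0 6 2 4 5 7 6 1 7 → sum 44
  kept (positions 1,3,...): 8 3 7 6 8 6 6 9 7 9 → sum 69
Total = 113.
113 mod 10 = 3, so the number is invalid.

invalid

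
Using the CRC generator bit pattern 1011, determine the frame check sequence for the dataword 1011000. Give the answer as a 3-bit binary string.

Append 3 zeros: 1011000000. Divide by 1011 (XOR where the leading bit is 1):
  pos 0: 1011 XOR 1011 = 0000
Remainder (last 3 bits) = 000. This is the CRC / FCS.

000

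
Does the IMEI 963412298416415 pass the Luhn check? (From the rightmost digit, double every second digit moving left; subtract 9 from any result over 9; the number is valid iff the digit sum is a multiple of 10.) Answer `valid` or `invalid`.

From the right, keep odd positions and double even positions (subtract 9 from any doubled value over 9):
  doubled (positions 2,4,...): 2 3 8 9 4 8 3 → sum 37
  kept (positions 1,3,...): 5 4 1 8 2 1 3 9 → sum 33
Total = 70.
70 mod 10 = 0, so the number is valid.

valid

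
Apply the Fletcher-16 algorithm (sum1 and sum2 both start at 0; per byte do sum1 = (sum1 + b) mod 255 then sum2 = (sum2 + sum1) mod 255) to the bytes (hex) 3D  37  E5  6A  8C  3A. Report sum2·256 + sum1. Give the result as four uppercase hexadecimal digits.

Running sums (mod 255):
  after byte 0 (3D): sum1=61, sum2=61
  after byte 1 (37): sum1=116, sum2=177
  after byte 2 (E5): sum1=90, sum2=12
  after byte 3 (6A): sum1=196, sum2=208
  after byte 4 (8C): sum1=81, sum2=34
  after byte 5 (3A): sum1=139, sum2=173
Checksum = sum2·256 + sum1 = 173·256 + 139 = 44427 = 0xAD8B.

AD8B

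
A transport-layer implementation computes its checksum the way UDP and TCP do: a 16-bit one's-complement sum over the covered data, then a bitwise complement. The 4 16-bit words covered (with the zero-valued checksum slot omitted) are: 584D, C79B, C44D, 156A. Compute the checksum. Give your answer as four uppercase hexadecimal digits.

065F

One's-complement addition (fold any carry out of bit 15 back into bit 0):
  0x584D + 0xC79B = 0x11FE8 → wrap carry → 0x1FE9
  0x1FE9 + 0xC44D = 0x0E436
  0xE436 + 0x156A = 0x0F9A0
One's-complement sum = 0xF9A0.
Checksum = ~0xF9A0 & 0xFFFF = 0x065F.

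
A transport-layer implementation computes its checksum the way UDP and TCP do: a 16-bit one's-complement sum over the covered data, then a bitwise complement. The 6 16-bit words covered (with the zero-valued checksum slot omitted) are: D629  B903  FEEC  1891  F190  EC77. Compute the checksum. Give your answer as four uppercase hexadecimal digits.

One's-complement addition (fold any carry out of bit 15 back into bit 0):
  0xD629 + 0xB903 = 0x18F2C → wrap carry → 0x8F2D
  0x8F2D + 0xFEEC = 0x18E19 → wrap carry → 0x8E1A
  0x8E1A + 0x1891 = 0x0A6AB
  0xA6AB + 0xF190 = 0x1983B → wrap carry → 0x983C
  0x983C + 0xEC77 = 0x184B3 → wrap carry → 0x84B4
One's-complement sum = 0x84B4.
Checksum = ~0x84B4 & 0xFFFF = 0x7B4B.

7B4B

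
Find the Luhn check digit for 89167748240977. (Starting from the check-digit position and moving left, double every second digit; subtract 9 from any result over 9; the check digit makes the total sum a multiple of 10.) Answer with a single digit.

5

Partial digits right→left: 7 7 9 0 4 2 8 4 7 7 6 1 9 8
Double every second digit counting from the check-digit position (so the 1st, 3rd, 5th, ... of the partial from the right).
  doubled (with −9 where >9): 5 9 8 7 5 3 9 → sum 46
  kept as-is: 7 0 2 4 7 1 8 → sum 29
Total = 46 + 29 = 75.
Check digit = (10 − (75 mod 10)) mod 10 = 5.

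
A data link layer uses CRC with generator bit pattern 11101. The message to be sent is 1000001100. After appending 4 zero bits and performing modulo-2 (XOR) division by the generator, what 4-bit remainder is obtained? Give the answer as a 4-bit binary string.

Append 4 zeros: 10000011000000. Divide by 11101 (XOR where the leading bit is 1):
  pos 0: 10000 XOR 11101 = 01101
  pos 1: 11010 XOR 11101 = 00111
  pos 3: 11111 XOR 11101 = 00010
  pos 6: 10000 XOR 11101 = 01101
  pos 7: 11010 XOR 11101 = 00111
  pos 9: 11100 XOR 11101 = 00001
Remainder (last 4 bits) = 0001. This is the CRC / FCS.

0001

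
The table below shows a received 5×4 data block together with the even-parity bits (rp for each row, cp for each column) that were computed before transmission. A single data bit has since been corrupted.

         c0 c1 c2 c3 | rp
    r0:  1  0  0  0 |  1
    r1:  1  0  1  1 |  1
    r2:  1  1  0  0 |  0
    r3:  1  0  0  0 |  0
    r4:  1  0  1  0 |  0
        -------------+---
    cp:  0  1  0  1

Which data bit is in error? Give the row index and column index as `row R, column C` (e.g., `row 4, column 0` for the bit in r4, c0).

row 3, column 0

Recompute each row's even parity and compare to rp:
  r0: data parity 1, sent rp 1 → ok
  r1: data parity 1, sent rp 1 → ok
  r2: data parity 0, sent rp 0 → ok
  r3: data parity 1, sent rp 0 → mismatch
  r4: data parity 0, sent rp 0 → ok
Recompute each column's even parity and compare to cp:
  c0: data parity 1, sent cp 0 → mismatch
  c1: data parity 1, sent cp 1 → ok
  c2: data parity 0, sent cp 0 → ok
  c3: data parity 1, sent cp 1 → ok
Exactly one row (r3) and one column (c0) fail → the flipped bit is at their intersection.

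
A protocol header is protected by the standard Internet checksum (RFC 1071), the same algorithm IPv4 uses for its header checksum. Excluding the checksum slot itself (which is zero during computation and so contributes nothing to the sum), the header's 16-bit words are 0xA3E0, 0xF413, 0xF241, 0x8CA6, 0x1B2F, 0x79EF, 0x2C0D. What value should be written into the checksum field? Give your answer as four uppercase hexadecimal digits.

27F7

One's-complement addition (fold any carry out of bit 15 back into bit 0):
  0xA3E0 + 0xF413 = 0x197F3 → wrap carry → 0x97F4
  0x97F4 + 0xF241 = 0x18A35 → wrap carry → 0x8A36
  0x8A36 + 0x8CA6 = 0x116DC → wrap carry → 0x16DD
  0x16DD + 0x1B2F = 0x0320C
  0x320C + 0x79EF = 0x0ABFB
  0xABFB + 0x2C0D = 0x0D808
One's-complement sum = 0xD808.
Checksum = ~0xD808 & 0xFFFF = 0x27F7.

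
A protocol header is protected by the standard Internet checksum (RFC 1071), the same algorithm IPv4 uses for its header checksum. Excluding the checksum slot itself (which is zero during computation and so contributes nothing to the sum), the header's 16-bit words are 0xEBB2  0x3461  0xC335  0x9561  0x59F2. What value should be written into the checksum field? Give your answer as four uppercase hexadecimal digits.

2D62

One's-complement addition (fold any carry out of bit 15 back into bit 0):
  0xEBB2 + 0x3461 = 0x12013 → wrap carry → 0x2014
  0x2014 + 0xC335 = 0x0E349
  0xE349 + 0x9561 = 0x178AA → wrap carry → 0x78AB
  0x78AB + 0x59F2 = 0x0D29D
One's-complement sum = 0xD29D.
Checksum = ~0xD29D & 0xFFFF = 0x2D62.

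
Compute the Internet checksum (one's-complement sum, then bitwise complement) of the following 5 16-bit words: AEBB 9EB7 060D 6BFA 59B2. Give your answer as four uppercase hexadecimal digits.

One's-complement addition (fold any carry out of bit 15 back into bit 0):
  0xAEBB + 0x9EB7 = 0x14D72 → wrap carry → 0x4D73
  0x4D73 + 0x060D = 0x05380
  0x5380 + 0x6BFA = 0x0BF7A
  0xBF7A + 0x59B2 = 0x1192C → wrap carry → 0x192D
One's-complement sum = 0x192D.
Checksum = ~0x192D & 0xFFFF = 0xE6D2.

E6D2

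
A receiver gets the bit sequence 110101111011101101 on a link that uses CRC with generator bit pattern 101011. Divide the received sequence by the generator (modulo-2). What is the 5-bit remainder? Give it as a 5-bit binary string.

11100

Modulo-2 division of 110101111011101101 by 101011:
  pos 0: 110101 XOR 101011 = 011110
  pos 1: 111101 XOR 101011 = 010110
  pos 2: 101101 XOR 101011 = 000110
  pos 5: 110101 XOR 101011 = 011110
  pos 6: 111101 XOR 101011 = 010110
  pos 7: 101101 XOR 101011 = 000110
  pos 10: 110011 XOR 101011 = 011000
  pos 11: 110000 XOR 101011 = 011011
  pos 12: 110111 XOR 101011 = 011100
Remainder = 11100 (nonzero — an error is detected).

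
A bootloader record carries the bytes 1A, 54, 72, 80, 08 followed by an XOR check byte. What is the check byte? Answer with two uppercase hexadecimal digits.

XOR the bytes together:
  start with 0x1A
  0x1A ⊕ 0x54 = 0x4E
  0x4E ⊕ 0x72 = 0x3C
  0x3C ⊕ 0x80 = 0xBC
  0xBC ⊕ 0x08 = 0xB4

B4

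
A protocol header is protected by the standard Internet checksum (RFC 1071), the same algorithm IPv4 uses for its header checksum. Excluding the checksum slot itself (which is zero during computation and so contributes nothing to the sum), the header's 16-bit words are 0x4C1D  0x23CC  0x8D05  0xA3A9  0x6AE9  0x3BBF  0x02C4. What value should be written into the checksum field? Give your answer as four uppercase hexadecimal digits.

B5FA

One's-complement addition (fold any carry out of bit 15 back into bit 0):
  0x4C1D + 0x23CC = 0x06FE9
  0x6FE9 + 0x8D05 = 0x0FCEE
  0xFCEE + 0xA3A9 = 0x1A097 → wrap carry → 0xA098
  0xA098 + 0x6AE9 = 0x10B81 → wrap carry → 0x0B82
  0x0B82 + 0x3BBF = 0x04741
  0x4741 + 0x02C4 = 0x04A05
One's-complement sum = 0x4A05.
Checksum = ~0x4A05 & 0xFFFF = 0xB5FA.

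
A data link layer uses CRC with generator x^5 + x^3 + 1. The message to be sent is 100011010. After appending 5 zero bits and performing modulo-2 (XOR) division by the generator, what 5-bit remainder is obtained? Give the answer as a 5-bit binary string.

00000

Append 5 zeros: 10001101000000. Divide by 101001 (XOR where the leading bit is 1):
  pos 0: 100011 XOR 101001 = 001010
  pos 2: 101001 XOR 101001 = 000000
Remainder (last 5 bits) = 00000. This is the CRC / FCS.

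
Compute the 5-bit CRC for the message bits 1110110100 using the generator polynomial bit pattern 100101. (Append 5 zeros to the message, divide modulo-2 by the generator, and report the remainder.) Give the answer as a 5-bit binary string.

10000

Append 5 zeros: 111011010000000. Divide by 100101 (XOR where the leading bit is 1):
  pos 0: 111011 XOR 100101 = 011110
  pos 1: 111100 XOR 100101 = 011001
  pos 2: 110011 XOR 100101 = 010110
  pos 3: 101100 XOR 100101 = 001001
  pos 5: 100100 XOR 100101 = 000001
Remainder (last 5 bits) = 10000. This is the CRC / FCS.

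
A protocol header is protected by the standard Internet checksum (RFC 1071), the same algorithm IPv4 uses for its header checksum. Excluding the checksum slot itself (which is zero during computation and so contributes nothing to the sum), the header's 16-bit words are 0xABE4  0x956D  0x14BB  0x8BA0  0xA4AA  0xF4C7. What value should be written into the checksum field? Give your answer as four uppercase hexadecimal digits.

One's-complement addition (fold any carry out of bit 15 back into bit 0):
  0xABE4 + 0x956D = 0x14151 → wrap carry → 0x4152
  0x4152 + 0x14BB = 0x0560D
  0x560D + 0x8BA0 = 0x0E1AD
  0xE1AD + 0xA4AA = 0x18657 → wrap carry → 0x8658
  0x8658 + 0xF4C7 = 0x17B1F → wrap carry → 0x7B20
One's-complement sum = 0x7B20.
Checksum = ~0x7B20 & 0xFFFF = 0x84DF.

84DF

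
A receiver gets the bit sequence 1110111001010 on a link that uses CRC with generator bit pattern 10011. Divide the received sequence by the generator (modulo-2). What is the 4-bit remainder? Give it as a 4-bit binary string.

Modulo-2 division of 1110111001010 by 10011:
  pos 0: 11101 XOR 10011 = 01110
  pos 1: 11101 XOR 10011 = 01110
  pos 2: 11101 XOR 10011 = 01110
  pos 3: 11100 XOR 10011 = 01111
  pos 4: 11110 XOR 10011 = 01101
  pos 5: 11011 XOR 10011 = 01000
  pos 6: 10000 XOR 10011 = 00011
Remainder = 1110 (nonzero — an error is detected).

1110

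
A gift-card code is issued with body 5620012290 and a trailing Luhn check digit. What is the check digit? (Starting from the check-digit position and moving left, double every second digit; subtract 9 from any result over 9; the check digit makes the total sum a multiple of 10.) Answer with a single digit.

3

Partial digits right→left: 0 9 2 2 1 0 0 2 6 5
Double every second digit counting from the check-digit position (so the 1st, 3rd, 5th, ... of the partial from the right).
  doubled (with −9 where >9): 0 4 2 0 3 → sum 9
  kept as-is: 9 2 0 2 5 → sum 18
Total = 9 + 18 = 27.
Check digit = (10 − (27 mod 10)) mod 10 = 3.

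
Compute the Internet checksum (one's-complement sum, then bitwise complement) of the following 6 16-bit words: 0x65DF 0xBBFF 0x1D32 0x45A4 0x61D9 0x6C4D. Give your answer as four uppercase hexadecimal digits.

AD23

One's-complement addition (fold any carry out of bit 15 back into bit 0):
  0x65DF + 0xBBFF = 0x121DE → wrap carry → 0x21DF
  0x21DF + 0x1D32 = 0x03F11
  0x3F11 + 0x45A4 = 0x084B5
  0x84B5 + 0x61D9 = 0x0E68E
  0xE68E + 0x6C4D = 0x152DB → wrap carry → 0x52DC
One's-complement sum = 0x52DC.
Checksum = ~0x52DC & 0xFFFF = 0xAD23.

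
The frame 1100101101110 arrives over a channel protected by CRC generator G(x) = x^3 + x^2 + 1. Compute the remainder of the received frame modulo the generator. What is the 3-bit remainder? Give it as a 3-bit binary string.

000

Modulo-2 division of 1100101101110 by 1101:
  pos 0: 1100 XOR 1101 = 0001
  pos 3: 1101 XOR 1101 = 0000
  pos 7: 1011 XOR 1101 = 0110
  pos 8: 1101 XOR 1101 = 0000
Remainder = 000 (zero — the frame passes the CRC check).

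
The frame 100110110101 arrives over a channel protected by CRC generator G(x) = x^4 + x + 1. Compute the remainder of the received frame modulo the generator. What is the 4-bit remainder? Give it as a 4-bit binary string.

Modulo-2 division of 100110110101 by 10011:
  pos 0: 10011 XOR 10011 = 00000
  pos 6: 11010 XOR 10011 = 01001
  pos 7: 10011 XOR 10011 = 00000
Remainder = 0000 (zero — the frame passes the CRC check).

0000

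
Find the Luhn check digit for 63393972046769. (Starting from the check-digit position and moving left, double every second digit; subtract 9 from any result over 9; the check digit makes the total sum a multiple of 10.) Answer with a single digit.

Partial digits right→left: 9 6 7 6 4 0 2 7 9 3 9 3 3 6
Double every second digit counting from the check-digit position (so the 1st, 3rd, 5th, ... of the partial from the right).
  doubled (with −9 where >9): 9 5 8 4 9 9 6 → sum 50
  kept as-is: 6 6 0 7 3 3 6 → sum 31
Total = 50 + 31 = 81.
Check digit = (10 − (81 mod 10)) mod 10 = 9.

9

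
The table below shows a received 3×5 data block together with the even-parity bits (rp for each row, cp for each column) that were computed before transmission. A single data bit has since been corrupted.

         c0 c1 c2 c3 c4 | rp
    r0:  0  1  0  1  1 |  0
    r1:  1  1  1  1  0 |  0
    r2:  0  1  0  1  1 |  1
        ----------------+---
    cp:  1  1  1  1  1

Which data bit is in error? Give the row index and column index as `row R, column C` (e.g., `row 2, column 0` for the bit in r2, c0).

row 0, column 4

Recompute each row's even parity and compare to rp:
  r0: data parity 1, sent rp 0 → mismatch
  r1: data parity 0, sent rp 0 → ok
  r2: data parity 1, sent rp 1 → ok
Recompute each column's even parity and compare to cp:
  c0: data parity 1, sent cp 1 → ok
  c1: data parity 1, sent cp 1 → ok
  c2: data parity 1, sent cp 1 → ok
  c3: data parity 1, sent cp 1 → ok
  c4: data parity 0, sent cp 1 → mismatch
Exactly one row (r0) and one column (c4) fail → the flipped bit is at their intersection.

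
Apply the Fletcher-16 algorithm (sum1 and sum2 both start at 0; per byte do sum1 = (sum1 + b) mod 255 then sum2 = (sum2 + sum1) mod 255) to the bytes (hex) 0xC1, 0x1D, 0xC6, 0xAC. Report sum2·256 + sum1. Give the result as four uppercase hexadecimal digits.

Running sums (mod 255):
  after byte 0 (0xC1): sum1=193, sum2=193
  after byte 1 (0x1D): sum1=222, sum2=160
  after byte 2 (0xC6): sum1=165, sum2=70
  after byte 3 (0xAC): sum1=82, sum2=152
Checksum = sum2·256 + sum1 = 152·256 + 82 = 38994 = 0x9852.

9852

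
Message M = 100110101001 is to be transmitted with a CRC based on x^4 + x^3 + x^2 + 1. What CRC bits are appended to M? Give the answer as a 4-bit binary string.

0000

Append 4 zeros: 1001101010010000. Divide by 11101 (XOR where the leading bit is 1):
  pos 0: 10011 XOR 11101 = 01110
  pos 1: 11100 XOR 11101 = 00001
  pos 5: 11010 XOR 11101 = 00111
  pos 7: 11101 XOR 11101 = 00000
Remainder (last 4 bits) = 0000. This is the CRC / FCS.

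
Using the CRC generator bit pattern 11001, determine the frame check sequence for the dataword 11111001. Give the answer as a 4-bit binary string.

0010

Append 4 zeros: 111110010000. Divide by 11001 (XOR where the leading bit is 1):
  pos 0: 11111 XOR 11001 = 00110
  pos 2: 11000 XOR 11001 = 00001
  pos 6: 11000 XOR 11001 = 00001
Remainder (last 4 bits) = 0010. This is the CRC / FCS.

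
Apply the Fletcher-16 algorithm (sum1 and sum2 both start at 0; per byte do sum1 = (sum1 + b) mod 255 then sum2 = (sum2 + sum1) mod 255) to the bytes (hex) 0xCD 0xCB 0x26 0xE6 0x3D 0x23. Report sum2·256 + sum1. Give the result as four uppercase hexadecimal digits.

B807

Running sums (mod 255):
  after byte 0 (0xCD): sum1=205, sum2=205
  after byte 1 (0xCB): sum1=153, sum2=103
  after byte 2 (0x26): sum1=191, sum2=39
  after byte 3 (0xE6): sum1=166, sum2=205
  after byte 4 (0x3D): sum1=227, sum2=177
  after byte 5 (0x23): sum1=7, sum2=184
Checksum = sum2·256 + sum1 = 184·256 + 7 = 47111 = 0xB807.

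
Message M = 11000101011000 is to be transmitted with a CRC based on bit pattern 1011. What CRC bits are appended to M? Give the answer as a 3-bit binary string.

Append 3 zeros: 11000101011000000. Divide by 1011 (XOR where the leading bit is 1):
  pos 0: 1100 XOR 1011 = 0111
  pos 1: 1110 XOR 1011 = 0101
  pos 2: 1011 XOR 1011 = 0000
  pos 7: 1011 XOR 1011 = 0000
Remainder (last 3 bits) = 000. This is the CRC / FCS.

000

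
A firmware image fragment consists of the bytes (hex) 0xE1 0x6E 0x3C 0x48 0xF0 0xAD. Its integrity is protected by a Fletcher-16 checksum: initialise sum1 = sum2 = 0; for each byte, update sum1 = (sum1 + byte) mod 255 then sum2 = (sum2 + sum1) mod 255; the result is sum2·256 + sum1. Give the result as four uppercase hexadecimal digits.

Running sums (mod 255):
  after byte 0 (0xE1): sum1=225, sum2=225
  after byte 1 (0x6E): sum1=80, sum2=50
  after byte 2 (0x3C): sum1=140, sum2=190
  after byte 3 (0x48): sum1=212, sum2=147
  after byte 4 (0xF0): sum1=197, sum2=89
  after byte 5 (0xAD): sum1=115, sum2=204
Checksum = sum2·256 + sum1 = 204·256 + 115 = 52339 = 0xCC73.

CC73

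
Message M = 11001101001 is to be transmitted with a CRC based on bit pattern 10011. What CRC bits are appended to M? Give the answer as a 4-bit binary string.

0001

Append 4 zeros: 110011010010000. Divide by 10011 (XOR where the leading bit is 1):
  pos 0: 11001 XOR 10011 = 01010
  pos 1: 10101 XOR 10011 = 00110
  pos 3: 11001 XOR 10011 = 01010
  pos 4: 10100 XOR 10011 = 00111
  pos 6: 11101 XOR 10011 = 01110
  pos 7: 11100 XOR 10011 = 01111
  pos 8: 11110 XOR 10011 = 01101
  pos 9: 11010 XOR 10011 = 01001
  pos 10: 10010 XOR 10011 = 00001
Remainder (last 4 bits) = 0001. This is the CRC / FCS.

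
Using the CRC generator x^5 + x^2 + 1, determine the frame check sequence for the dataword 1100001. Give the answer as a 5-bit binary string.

10011

Append 5 zeros: 110000100000. Divide by 100101 (XOR where the leading bit is 1):
  pos 0: 110000 XOR 100101 = 010101
  pos 1: 101011 XOR 100101 = 001110
  pos 3: 111000 XOR 100101 = 011101
  pos 4: 111010 XOR 100101 = 011111
  pos 5: 111110 XOR 100101 = 011011
  pos 6: 110110 XOR 100101 = 010011
Remainder (last 5 bits) = 10011. This is the CRC / FCS.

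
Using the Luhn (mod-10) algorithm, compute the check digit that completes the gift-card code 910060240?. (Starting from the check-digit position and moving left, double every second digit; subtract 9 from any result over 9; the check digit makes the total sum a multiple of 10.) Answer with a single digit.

Partial digits right→left: 0 4 2 0 6 0 0 1 9
Double every second digit counting from the check-digit position (so the 1st, 3rd, 5th, ... of the partial from the right).
  doubled (with −9 where >9): 0 4 3 0 9 → sum 16
  kept as-is: 4 0 0 1 → sum 5
Total = 16 + 5 = 21.
Check digit = (10 − (21 mod 10)) mod 10 = 9.

9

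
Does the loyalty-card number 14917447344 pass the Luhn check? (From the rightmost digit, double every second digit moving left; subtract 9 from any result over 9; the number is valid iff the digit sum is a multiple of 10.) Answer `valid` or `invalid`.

invalid

From the right, keep odd positions and double even positions (subtract 9 from any doubled value over 9):
  doubled (positions 2,4,...): 8 5 8 2 8 → sum 31
  kept (positions 1,3,...): 4 3 4 7 9 1 → sum 28
Total = 59.
59 mod 10 = 9, so the number is invalid.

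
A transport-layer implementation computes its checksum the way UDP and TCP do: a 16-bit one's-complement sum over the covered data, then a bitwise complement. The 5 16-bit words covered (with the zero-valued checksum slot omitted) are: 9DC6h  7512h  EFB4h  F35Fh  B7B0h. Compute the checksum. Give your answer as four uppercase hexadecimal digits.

One's-complement addition (fold any carry out of bit 15 back into bit 0):
  0x9DC6 + 0x7512 = 0x112D8 → wrap carry → 0x12D9
  0x12D9 + 0xEFB4 = 0x1028D → wrap carry → 0x028E
  0x028E + 0xF35F = 0x0F5ED
  0xF5ED + 0xB7B0 = 0x1AD9D → wrap carry → 0xAD9E
One's-complement sum = 0xAD9E.
Checksum = ~0xAD9E & 0xFFFF = 0x5261.

5261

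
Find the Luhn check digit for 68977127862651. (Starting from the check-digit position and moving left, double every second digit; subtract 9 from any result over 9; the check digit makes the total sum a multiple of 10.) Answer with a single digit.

4

Partial digits right→left: 1 5 6 2 6 8 7 2 1 7 7 9 8 6
Double every second digit counting from the check-digit position (so the 1st, 3rd, 5th, ... of the partial from the right).
  doubled (with −9 where >9): 2 3 3 5 2 5 7 → sum 27
  kept as-is: 5 2 8 2 7 9 6 → sum 39
Total = 27 + 39 = 66.
Check digit = (10 − (66 mod 10)) mod 10 = 4.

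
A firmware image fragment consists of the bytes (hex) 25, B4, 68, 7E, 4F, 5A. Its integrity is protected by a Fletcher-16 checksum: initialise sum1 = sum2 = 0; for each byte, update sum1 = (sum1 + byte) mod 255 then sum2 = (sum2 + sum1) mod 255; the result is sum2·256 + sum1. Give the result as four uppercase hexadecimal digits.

7C6A

Running sums (mod 255):
  after byte 0 (25): sum1=37, sum2=37
  after byte 1 (B4): sum1=217, sum2=254
  after byte 2 (68): sum1=66, sum2=65
  after byte 3 (7E): sum1=192, sum2=2
  after byte 4 (4F): sum1=16, sum2=18
  after byte 5 (5A): sum1=106, sum2=124
Checksum = sum2·256 + sum1 = 124·256 + 106 = 31850 = 0x7C6A.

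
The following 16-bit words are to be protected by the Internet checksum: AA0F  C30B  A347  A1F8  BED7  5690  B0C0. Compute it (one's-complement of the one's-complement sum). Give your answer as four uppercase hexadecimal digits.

One's-complement addition (fold any carry out of bit 15 back into bit 0):
  0xAA0F + 0xC30B = 0x16D1A → wrap carry → 0x6D1B
  0x6D1B + 0xA347 = 0x11062 → wrap carry → 0x1063
  0x1063 + 0xA1F8 = 0x0B25B
  0xB25B + 0xBED7 = 0x17132 → wrap carry → 0x7133
  0x7133 + 0x5690 = 0x0C7C3
  0xC7C3 + 0xB0C0 = 0x17883 → wrap carry → 0x7884
One's-complement sum = 0x7884.
Checksum = ~0x7884 & 0xFFFF = 0x877B.

877B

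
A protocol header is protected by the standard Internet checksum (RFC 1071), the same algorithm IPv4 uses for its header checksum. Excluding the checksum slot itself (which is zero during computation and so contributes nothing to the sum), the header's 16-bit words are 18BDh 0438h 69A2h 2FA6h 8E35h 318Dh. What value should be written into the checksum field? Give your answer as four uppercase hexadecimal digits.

89FF

One's-complement addition (fold any carry out of bit 15 back into bit 0):
  0x18BD + 0x0438 = 0x01CF5
  0x1CF5 + 0x69A2 = 0x08697
  0x8697 + 0x2FA6 = 0x0B63D
  0xB63D + 0x8E35 = 0x14472 → wrap carry → 0x4473
  0x4473 + 0x318D = 0x07600
One's-complement sum = 0x7600.
Checksum = ~0x7600 & 0xFFFF = 0x89FF.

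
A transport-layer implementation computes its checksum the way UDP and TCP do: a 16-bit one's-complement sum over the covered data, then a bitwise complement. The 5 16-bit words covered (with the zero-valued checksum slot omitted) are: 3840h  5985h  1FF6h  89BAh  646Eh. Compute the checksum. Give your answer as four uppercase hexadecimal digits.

601B

One's-complement addition (fold any carry out of bit 15 back into bit 0):
  0x3840 + 0x5985 = 0x091C5
  0x91C5 + 0x1FF6 = 0x0B1BB
  0xB1BB + 0x89BA = 0x13B75 → wrap carry → 0x3B76
  0x3B76 + 0x646E = 0x09FE4
One's-complement sum = 0x9FE4.
Checksum = ~0x9FE4 & 0xFFFF = 0x601B.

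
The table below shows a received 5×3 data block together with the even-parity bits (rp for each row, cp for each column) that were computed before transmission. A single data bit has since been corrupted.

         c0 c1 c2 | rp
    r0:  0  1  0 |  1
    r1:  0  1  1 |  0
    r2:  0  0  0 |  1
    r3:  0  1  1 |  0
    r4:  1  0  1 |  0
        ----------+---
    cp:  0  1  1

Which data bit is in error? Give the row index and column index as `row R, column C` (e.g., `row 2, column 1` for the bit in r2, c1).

row 2, column 0

Recompute each row's even parity and compare to rp:
  r0: data parity 1, sent rp 1 → ok
  r1: data parity 0, sent rp 0 → ok
  r2: data parity 0, sent rp 1 → mismatch
  r3: data parity 0, sent rp 0 → ok
  r4: data parity 0, sent rp 0 → ok
Recompute each column's even parity and compare to cp:
  c0: data parity 1, sent cp 0 → mismatch
  c1: data parity 1, sent cp 1 → ok
  c2: data parity 1, sent cp 1 → ok
Exactly one row (r2) and one column (c0) fail → the flipped bit is at their intersection.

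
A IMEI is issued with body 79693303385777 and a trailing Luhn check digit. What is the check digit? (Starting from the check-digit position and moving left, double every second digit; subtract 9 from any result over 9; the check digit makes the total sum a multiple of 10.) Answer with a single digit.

Partial digits right→left: 7 7 7 5 8 3 3 0 3 3 9 6 9 7
Double every second digit counting from the check-digit position (so the 1st, 3rd, 5th, ... of the partial from the right).
  doubled (with −9 where >9): 5 5 7 6 6 9 9 → sum 47
  kept as-is: 7 5 3 0 3 6 7 → sum 31
Total = 47 + 31 = 78.
Check digit = (10 − (78 mod 10)) mod 10 = 2.

2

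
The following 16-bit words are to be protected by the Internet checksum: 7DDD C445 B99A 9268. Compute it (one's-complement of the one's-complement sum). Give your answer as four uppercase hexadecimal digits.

One's-complement addition (fold any carry out of bit 15 back into bit 0):
  0x7DDD + 0xC445 = 0x14222 → wrap carry → 0x4223
  0x4223 + 0xB99A = 0x0FBBD
  0xFBBD + 0x9268 = 0x18E25 → wrap carry → 0x8E26
One's-complement sum = 0x8E26.
Checksum = ~0x8E26 & 0xFFFF = 0x71D9.

71D9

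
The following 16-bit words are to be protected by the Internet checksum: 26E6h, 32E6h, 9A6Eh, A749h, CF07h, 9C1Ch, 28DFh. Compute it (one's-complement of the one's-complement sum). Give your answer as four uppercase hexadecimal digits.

D077

One's-complement addition (fold any carry out of bit 15 back into bit 0):
  0x26E6 + 0x32E6 = 0x059CC
  0x59CC + 0x9A6E = 0x0F43A
  0xF43A + 0xA749 = 0x19B83 → wrap carry → 0x9B84
  0x9B84 + 0xCF07 = 0x16A8B → wrap carry → 0x6A8C
  0x6A8C + 0x9C1C = 0x106A8 → wrap carry → 0x06A9
  0x06A9 + 0x28DF = 0x02F88
One's-complement sum = 0x2F88.
Checksum = ~0x2F88 & 0xFFFF = 0xD077.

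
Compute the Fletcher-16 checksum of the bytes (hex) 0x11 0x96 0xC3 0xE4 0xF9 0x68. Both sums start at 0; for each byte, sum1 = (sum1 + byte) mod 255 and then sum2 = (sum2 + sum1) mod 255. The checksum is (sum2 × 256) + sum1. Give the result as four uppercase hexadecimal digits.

Running sums (mod 255):
  after byte 0 (0x11): sum1=17, sum2=17
  after byte 1 (0x96): sum1=167, sum2=184
  after byte 2 (0xC3): sum1=107, sum2=36
  after byte 3 (0xE4): sum1=80, sum2=116
  after byte 4 (0xF9): sum1=74, sum2=190
  after byte 5 (0x68): sum1=178, sum2=113
Checksum = sum2·256 + sum1 = 113·256 + 178 = 29106 = 0x71B2.

71B2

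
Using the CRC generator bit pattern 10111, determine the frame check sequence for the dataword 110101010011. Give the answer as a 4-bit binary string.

1110

Append 4 zeros: 1101010100110000. Divide by 10111 (XOR where the leading bit is 1):
  pos 0: 11010 XOR 10111 = 01101
  pos 1: 11011 XOR 10111 = 01100
  pos 2: 11000 XOR 10111 = 01111
  pos 3: 11111 XOR 10111 = 01000
  pos 4: 10000 XOR 10111 = 00111
  pos 6: 11101 XOR 10111 = 01010
  pos 7: 10101 XOR 10111 = 00010
  pos 10: 10000 XOR 10111 = 00111
Remainder (last 4 bits) = 1110. This is the CRC / FCS.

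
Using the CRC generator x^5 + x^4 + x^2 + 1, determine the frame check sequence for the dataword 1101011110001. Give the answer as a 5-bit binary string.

00101

Append 5 zeros: 110101111000100000. Divide by 110101 (XOR where the leading bit is 1):
  pos 0: 110101 XOR 110101 = 000000
  pos 6: 111000 XOR 110101 = 001101
  pos 8: 110110 XOR 110101 = 000011
  pos 12: 110000 XOR 110101 = 000101
Remainder (last 5 bits) = 00101. This is the CRC / FCS.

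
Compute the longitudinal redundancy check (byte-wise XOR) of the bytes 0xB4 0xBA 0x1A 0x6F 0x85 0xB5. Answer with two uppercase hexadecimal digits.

XOR the bytes together:
  start with 0xB4
  0xB4 ⊕ 0xBA = 0x0E
  0x0E ⊕ 0x1A = 0x14
  0x14 ⊕ 0x6F = 0x7B
  0x7B ⊕ 0x85 = 0xFE
  0xFE ⊕ 0xB5 = 0x4B

4B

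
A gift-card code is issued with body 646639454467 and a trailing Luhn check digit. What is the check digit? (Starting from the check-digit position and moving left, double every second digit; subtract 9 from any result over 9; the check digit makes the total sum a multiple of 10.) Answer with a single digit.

7

Partial digits right→left: 7 6 4 4 5 4 9 3 6 6 4 6
Double every second digit counting from the check-digit position (so the 1st, 3rd, 5th, ... of the partial from the right).
  doubled (with −9 where >9): 5 8 1 9 3 8 → sum 34
  kept as-is: 6 4 4 3 6 6 → sum 29
Total = 34 + 29 = 63.
Check digit = (10 − (63 mod 10)) mod 10 = 7.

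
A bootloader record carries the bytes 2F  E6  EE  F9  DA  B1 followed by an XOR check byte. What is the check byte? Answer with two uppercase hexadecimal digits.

B5

XOR the bytes together:
  start with 0x2F
  0x2F ⊕ 0xE6 = 0xC9
  0xC9 ⊕ 0xEE = 0x27
  0x27 ⊕ 0xF9 = 0xDE
  0xDE ⊕ 0xDA = 0x04
  0x04 ⊕ 0xB1 = 0xB5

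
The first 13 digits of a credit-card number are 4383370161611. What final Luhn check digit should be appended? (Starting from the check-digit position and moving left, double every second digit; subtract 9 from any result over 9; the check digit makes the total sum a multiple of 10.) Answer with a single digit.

Partial digits right→left: 1 1 6 1 6 1 0 7 3 3 8 3 4
Double every second digit counting from the check-digit position (so the 1st, 3rd, 5th, ... of the partial from the right).
  doubled (with −9 where >9): 2 3 3 0 6 7 8 → sum 29
  kept as-is: 1 1 1 7 3 3 → sum 16
Total = 29 + 16 = 45.
Check digit = (10 − (45 mod 10)) mod 10 = 5.

5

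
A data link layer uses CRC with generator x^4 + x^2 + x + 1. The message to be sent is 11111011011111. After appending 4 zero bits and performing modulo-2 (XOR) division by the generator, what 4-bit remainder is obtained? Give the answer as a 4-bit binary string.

1010

Append 4 zeros: 111110110111110000. Divide by 10111 (XOR where the leading bit is 1):
  pos 0: 11111 XOR 10111 = 01000
  pos 1: 10000 XOR 10111 = 00111
  pos 3: 11111 XOR 10111 = 01000
  pos 4: 10000 XOR 10111 = 00111
  pos 6: 11111 XOR 10111 = 01000
  pos 7: 10001 XOR 10111 = 00110
  pos 9: 11011 XOR 10111 = 01100
  pos 10: 11000 XOR 10111 = 01111
  pos 11: 11110 XOR 10111 = 01001
  pos 12: 10010 XOR 10111 = 00101
Remainder (last 4 bits) = 1010. This is the CRC / FCS.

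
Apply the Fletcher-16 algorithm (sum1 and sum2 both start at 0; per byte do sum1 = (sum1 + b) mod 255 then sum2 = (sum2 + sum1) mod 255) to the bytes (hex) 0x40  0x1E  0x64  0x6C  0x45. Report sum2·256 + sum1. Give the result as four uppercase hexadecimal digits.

0574

Running sums (mod 255):
  after byte 0 (0x40): sum1=64, sum2=64
  after byte 1 (0x1E): sum1=94, sum2=158
  after byte 2 (0x64): sum1=194, sum2=97
  after byte 3 (0x6C): sum1=47, sum2=144
  after byte 4 (0x45): sum1=116, sum2=5
Checksum = sum2·256 + sum1 = 5·256 + 116 = 1396 = 0x0574.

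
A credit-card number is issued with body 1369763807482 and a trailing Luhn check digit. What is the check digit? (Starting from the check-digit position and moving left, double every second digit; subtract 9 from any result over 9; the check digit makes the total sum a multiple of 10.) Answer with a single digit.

1

Partial digits right→left: 2 8 4 7 0 8 3 6 7 9 6 3 1
Double every second digit counting from the check-digit position (so the 1st, 3rd, 5th, ... of the partial from the right).
  doubled (with −9 where >9): 4 8 0 6 5 3 2 → sum 28
  kept as-is: 8 7 8 6 9 3 → sum 41
Total = 28 + 41 = 69.
Check digit = (10 − (69 mod 10)) mod 10 = 1.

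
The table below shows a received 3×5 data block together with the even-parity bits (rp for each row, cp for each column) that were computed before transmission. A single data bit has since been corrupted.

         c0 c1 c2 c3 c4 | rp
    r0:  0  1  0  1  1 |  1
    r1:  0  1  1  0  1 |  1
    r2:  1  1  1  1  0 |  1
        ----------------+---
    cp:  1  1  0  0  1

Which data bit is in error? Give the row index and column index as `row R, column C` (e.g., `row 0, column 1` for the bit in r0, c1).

row 2, column 4

Recompute each row's even parity and compare to rp:
  r0: data parity 1, sent rp 1 → ok
  r1: data parity 1, sent rp 1 → ok
  r2: data parity 0, sent rp 1 → mismatch
Recompute each column's even parity and compare to cp:
  c0: data parity 1, sent cp 1 → ok
  c1: data parity 1, sent cp 1 → ok
  c2: data parity 0, sent cp 0 → ok
  c3: data parity 0, sent cp 0 → ok
  c4: data parity 0, sent cp 1 → mismatch
Exactly one row (r2) and one column (c4) fail → the flipped bit is at their intersection.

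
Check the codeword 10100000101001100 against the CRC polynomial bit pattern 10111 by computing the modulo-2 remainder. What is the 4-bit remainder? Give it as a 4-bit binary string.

0000

Modulo-2 division of 10100000101001100 by 10111:
  pos 0: 10100 XOR 10111 = 00011
  pos 3: 11000 XOR 10111 = 01111
  pos 4: 11111 XOR 10111 = 01000
  pos 5: 10000 XOR 10111 = 00111
  pos 7: 11110 XOR 10111 = 01001
  pos 8: 10010 XOR 10111 = 00101
  pos 10: 10111 XOR 10111 = 00000
Remainder = 0000 (zero — the frame passes the CRC check).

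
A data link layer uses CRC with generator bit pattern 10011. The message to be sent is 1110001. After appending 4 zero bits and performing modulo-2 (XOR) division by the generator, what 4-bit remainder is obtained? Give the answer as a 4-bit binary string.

Append 4 zeros: 11100010000. Divide by 10011 (XOR where the leading bit is 1):
  pos 0: 11100 XOR 10011 = 01111
  pos 1: 11110 XOR 10011 = 01101
  pos 2: 11011 XOR 10011 = 01000
  pos 3: 10000 XOR 10011 = 00011
  pos 6: 11000 XOR 10011 = 01011
Remainder (last 4 bits) = 1011. This is the CRC / FCS.

1011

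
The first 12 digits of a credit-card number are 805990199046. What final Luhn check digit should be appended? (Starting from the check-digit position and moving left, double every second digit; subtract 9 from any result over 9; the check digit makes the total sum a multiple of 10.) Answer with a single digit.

3

Partial digits right→left: 6 4 0 9 9 1 0 9 9 5 0 8
Double every second digit counting from the check-digit position (so the 1st, 3rd, 5th, ... of the partial from the right).
  doubled (with −9 where >9): 3 0 9 0 9 0 → sum 21
  kept as-is: 4 9 1 9 5 8 → sum 36
Total = 21 + 36 = 57.
Check digit = (10 − (57 mod 10)) mod 10 = 3.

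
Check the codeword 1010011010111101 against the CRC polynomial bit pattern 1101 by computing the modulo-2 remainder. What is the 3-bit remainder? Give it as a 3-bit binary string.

000

Modulo-2 division of 1010011010111101 by 1101:
  pos 0: 1010 XOR 1101 = 0111
  pos 1: 1110 XOR 1101 = 0011
  pos 3: 1111 XOR 1101 = 0010
  pos 5: 1001 XOR 1101 = 0100
  pos 6: 1000 XOR 1101 = 0101
  pos 7: 1011 XOR 1101 = 0110
  pos 8: 1101 XOR 1101 = 0000
  pos 12: 1101 XOR 1101 = 0000
Remainder = 000 (zero — the frame passes the CRC check).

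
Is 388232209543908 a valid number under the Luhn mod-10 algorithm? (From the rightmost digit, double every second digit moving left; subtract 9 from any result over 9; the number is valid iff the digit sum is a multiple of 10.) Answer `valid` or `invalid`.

From the right, keep odd positions and double even positions (subtract 9 from any doubled value over 9):
  doubled (positions 2,4,...): 0 6 1 0 4 4 7 → sum 22
  kept (positions 1,3,...): 8 9 4 9 2 3 8 3 → sum 46
Total = 68.
68 mod 10 = 8, so the number is invalid.

invalid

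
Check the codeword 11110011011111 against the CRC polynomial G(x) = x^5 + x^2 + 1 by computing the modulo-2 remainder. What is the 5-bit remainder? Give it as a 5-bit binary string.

00101

Modulo-2 division of 11110011011111 by 100101:
  pos 0: 111100 XOR 100101 = 011001
  pos 1: 110011 XOR 100101 = 010110
  pos 2: 101101 XOR 100101 = 001000
  pos 4: 100001 XOR 100101 = 000100
  pos 7: 100111 XOR 100101 = 000010
Remainder = 00101 (nonzero — an error is detected).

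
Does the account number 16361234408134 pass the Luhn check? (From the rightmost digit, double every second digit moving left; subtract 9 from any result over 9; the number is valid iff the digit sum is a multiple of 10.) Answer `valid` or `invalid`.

From the right, keep odd positions and double even positions (subtract 9 from any doubled value over 9):
  doubled (positions 2,4,...): 6 7 8 6 2 6 2 → sum 37
  kept (positions 1,3,...): 4 1 0 4 2 6 6 → sum 23
Total = 60.
60 mod 10 = 0, so the number is valid.

valid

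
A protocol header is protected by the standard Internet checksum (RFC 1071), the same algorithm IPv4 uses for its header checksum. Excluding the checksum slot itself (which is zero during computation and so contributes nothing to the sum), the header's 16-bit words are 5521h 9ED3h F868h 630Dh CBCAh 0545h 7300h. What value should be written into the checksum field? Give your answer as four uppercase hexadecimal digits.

6C84

One's-complement addition (fold any carry out of bit 15 back into bit 0):
  0x5521 + 0x9ED3 = 0x0F3F4
  0xF3F4 + 0xF868 = 0x1EC5C → wrap carry → 0xEC5D
  0xEC5D + 0x630D = 0x14F6A → wrap carry → 0x4F6B
  0x4F6B + 0xCBCA = 0x11B35 → wrap carry → 0x1B36
  0x1B36 + 0x0545 = 0x0207B
  0x207B + 0x7300 = 0x0937B
One's-complement sum = 0x937B.
Checksum = ~0x937B & 0xFFFF = 0x6C84.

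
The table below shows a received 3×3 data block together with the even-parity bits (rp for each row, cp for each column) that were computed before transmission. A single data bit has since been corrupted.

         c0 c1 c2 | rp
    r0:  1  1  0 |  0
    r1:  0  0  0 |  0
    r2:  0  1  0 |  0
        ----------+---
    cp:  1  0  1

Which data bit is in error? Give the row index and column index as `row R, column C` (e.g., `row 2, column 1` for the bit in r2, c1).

row 2, column 2

Recompute each row's even parity and compare to rp:
  r0: data parity 0, sent rp 0 → ok
  r1: data parity 0, sent rp 0 → ok
  r2: data parity 1, sent rp 0 → mismatch
Recompute each column's even parity and compare to cp:
  c0: data parity 1, sent cp 1 → ok
  c1: data parity 0, sent cp 0 → ok
  c2: data parity 0, sent cp 1 → mismatch
Exactly one row (r2) and one column (c2) fail → the flipped bit is at their intersection.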